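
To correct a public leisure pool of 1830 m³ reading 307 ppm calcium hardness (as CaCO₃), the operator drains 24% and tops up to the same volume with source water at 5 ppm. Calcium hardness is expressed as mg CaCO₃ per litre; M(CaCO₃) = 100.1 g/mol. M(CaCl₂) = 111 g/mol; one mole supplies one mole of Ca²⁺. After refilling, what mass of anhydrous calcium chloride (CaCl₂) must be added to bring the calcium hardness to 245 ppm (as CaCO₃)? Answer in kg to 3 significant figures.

Volume: 1830 m³ = 1,830,000 L.
After draining 24% and refilling: 307 × 0.76 + 5 × 0.24 = 234.52 ppm.
Deficit to target: 245 − 234.52 = 10.48 mg/L.
As CaCO₃: 10.48 mg/L × 1,830,000 L = 19,180 g; ÷ 100.1 = 191.6 mol Ca²⁺.
Mass: 191.6 × 111 = 21,270 g.

21.3 kg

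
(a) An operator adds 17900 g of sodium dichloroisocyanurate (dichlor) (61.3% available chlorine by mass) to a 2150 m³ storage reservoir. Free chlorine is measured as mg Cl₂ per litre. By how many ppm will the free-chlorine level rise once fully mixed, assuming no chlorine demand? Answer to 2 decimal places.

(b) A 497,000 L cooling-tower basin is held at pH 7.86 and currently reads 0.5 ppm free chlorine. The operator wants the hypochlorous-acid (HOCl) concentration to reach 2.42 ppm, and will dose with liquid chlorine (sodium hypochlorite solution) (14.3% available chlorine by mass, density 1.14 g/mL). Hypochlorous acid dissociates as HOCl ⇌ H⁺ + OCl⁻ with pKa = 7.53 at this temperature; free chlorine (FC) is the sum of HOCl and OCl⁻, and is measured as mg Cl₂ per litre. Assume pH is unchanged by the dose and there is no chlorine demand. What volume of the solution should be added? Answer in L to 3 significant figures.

(a) 5.10 ppm; (b) 21.6 L

(a) Volume: 2150 m³ = 2,150,000 L.
(a) Available chlorine delivered: 17,900 g × 0.613 = 10,970 g as Cl₂.
(a) Concentration rise: 10,970 g / 2,150,000 L = 5.104 mg/L = 5.10 ppm.

(b) [OCl⁻]/[HOCl] = 10^(pH − pKa) = 10^(7.86 − 7.53) = 2.138; fraction as HOCl = 1/(1 + 2.138) = 0.3187.
(b) Free chlorine required for 2.42 ppm HOCl: 2.42 / 0.3187 = 7.594 ppm.
(b) FC to add: 7.594 − 0.5 = 7.094 mg/L as Cl₂.
(b) Cl₂ equivalent: 7.094 mg/L × 497,000 L = 3526 g.
(b) Product at 14.3% available Cl: 3526 / 0.143 = 24,650 g.
(b) Volume: 24,650 g ÷ 1.14 g/mL = 21,630 mL.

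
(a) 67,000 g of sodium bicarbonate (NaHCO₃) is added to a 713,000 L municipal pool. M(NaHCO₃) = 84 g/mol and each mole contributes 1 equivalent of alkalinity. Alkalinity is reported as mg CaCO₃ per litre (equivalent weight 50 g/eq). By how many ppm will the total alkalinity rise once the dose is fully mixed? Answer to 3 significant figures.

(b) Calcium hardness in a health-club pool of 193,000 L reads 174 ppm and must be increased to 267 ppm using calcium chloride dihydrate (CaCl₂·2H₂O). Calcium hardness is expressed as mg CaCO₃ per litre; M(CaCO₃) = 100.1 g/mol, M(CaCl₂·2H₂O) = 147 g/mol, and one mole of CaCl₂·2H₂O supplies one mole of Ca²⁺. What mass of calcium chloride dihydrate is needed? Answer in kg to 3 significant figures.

(a) 55.9 ppm; (b) 26.4 kg

(a) Moles of NaHCO₃: 67,000 g ÷ 84 g/mol = 797.6 mol → 797.6 eq of alkalinity.
(a) As CaCO₃: 797.6 eq × 50 g/eq = 39,880 g.
(a) Rise: 39,880 g / 713,000 L × 1000 = 55.93 mg/L.

(b) Hardness to add: (267 − 174) = 93 mg/L as CaCO₃ × 193,000 L = 17,950 g as CaCO₃.
(b) Moles of Ca²⁺ (1 mol Ca²⁺ ≡ 1 mol CaCO₃): 17,950 / 100.1 g/mol = 179.3 mol.
(b) Mass of CaCl₂·2H₂O: 179.3 × 147 = 26,360 g.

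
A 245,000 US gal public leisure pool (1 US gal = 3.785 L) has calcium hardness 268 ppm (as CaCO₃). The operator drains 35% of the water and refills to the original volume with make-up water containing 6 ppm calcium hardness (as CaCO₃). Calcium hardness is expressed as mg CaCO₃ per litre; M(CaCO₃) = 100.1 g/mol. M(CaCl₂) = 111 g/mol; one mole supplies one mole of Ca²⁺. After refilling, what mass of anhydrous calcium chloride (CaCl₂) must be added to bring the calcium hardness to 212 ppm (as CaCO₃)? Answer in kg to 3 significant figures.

Volume: 245,000 US gal × 3.785 L/gal = 927,325 L.
After draining 35% and refilling: 268 × 0.65 + 6 × 0.35 = 176.3 ppm.
Deficit to target: 212 − 176.3 = 35.7 mg/L.
As CaCO₃: 35.7 mg/L × 927,325 L = 33,110 g; ÷ 100.1 = 330.7 mol Ca²⁺.
Mass: 330.7 × 111 = 36,710 g.

36.7 kg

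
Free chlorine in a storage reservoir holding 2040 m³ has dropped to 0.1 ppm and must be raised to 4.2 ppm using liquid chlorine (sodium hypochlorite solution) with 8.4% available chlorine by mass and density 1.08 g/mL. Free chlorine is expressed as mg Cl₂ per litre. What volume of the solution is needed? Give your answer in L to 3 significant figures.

92.2 L

Volume: 2040 m³ = 2,040,000 L.
Chlorine deficit: 4.2 − 0.1 = 4.1 ppm = 4.1 mg/L as Cl₂.
Cl₂ equivalent needed: 4.1 mg/L × 2,040,000 L = 8,364,000 mg = 8364 g.
Product at 8.4% available chlorine: 8364 / 0.084 = 99,570 g.
Volume at density 1.08 g/mL: 99,570 g ÷ 1.08 g/mL = 92,200 mL.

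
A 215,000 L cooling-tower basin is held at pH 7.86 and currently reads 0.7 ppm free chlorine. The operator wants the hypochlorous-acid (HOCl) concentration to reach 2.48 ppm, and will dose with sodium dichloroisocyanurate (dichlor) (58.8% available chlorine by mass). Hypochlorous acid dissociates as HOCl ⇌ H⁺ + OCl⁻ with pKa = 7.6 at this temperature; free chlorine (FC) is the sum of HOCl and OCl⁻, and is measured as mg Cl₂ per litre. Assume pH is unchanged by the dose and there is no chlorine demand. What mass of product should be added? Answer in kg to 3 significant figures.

[OCl⁻]/[HOCl] = 10^(pH − pKa) = 10^(7.86 − 7.6) = 1.82; fraction as HOCl = 1/(1 + 1.82) = 0.3546.
Free chlorine required for 2.48 ppm HOCl: 2.48 / 0.3546 = 6.993 ppm.
FC to add: 6.993 − 0.7 = 6.293 mg/L as Cl₂.
Cl₂ equivalent: 6.293 mg/L × 215,000 L = 1353 g.
Product at 58.8% available Cl: 1353 / 0.588 = 2301 g.

2.30 kg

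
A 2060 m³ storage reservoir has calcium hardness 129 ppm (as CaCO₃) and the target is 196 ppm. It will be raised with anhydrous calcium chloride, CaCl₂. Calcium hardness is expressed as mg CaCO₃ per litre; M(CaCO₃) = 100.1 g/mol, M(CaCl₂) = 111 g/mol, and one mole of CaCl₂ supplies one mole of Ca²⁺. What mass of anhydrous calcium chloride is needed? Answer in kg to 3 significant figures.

153 kg

Volume: 2060 m³ = 2,060,000 L.
Hardness to add: (196 − 129) = 67 mg/L as CaCO₃ × 2,060,000 L = 138,000 g as CaCO₃.
Moles of Ca²⁺ (1 mol Ca²⁺ ≡ 1 mol CaCO₃): 138,000 / 100.1 g/mol = 1379 mol.
Mass of CaCl₂: 1379 × 111 = 153,000 g.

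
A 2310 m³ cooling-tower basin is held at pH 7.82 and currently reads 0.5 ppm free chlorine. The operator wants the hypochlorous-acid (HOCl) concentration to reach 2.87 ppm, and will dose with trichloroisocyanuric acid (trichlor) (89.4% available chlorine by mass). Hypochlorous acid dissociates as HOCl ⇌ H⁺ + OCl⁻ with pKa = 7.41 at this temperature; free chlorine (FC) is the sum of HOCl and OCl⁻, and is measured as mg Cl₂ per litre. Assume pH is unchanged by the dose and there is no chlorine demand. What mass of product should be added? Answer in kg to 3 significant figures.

25.2 kg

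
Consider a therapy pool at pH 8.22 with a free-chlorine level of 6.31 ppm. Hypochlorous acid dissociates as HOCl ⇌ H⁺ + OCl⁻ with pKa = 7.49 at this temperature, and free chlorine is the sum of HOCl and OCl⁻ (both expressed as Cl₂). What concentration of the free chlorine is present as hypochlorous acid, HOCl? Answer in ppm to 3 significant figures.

[OCl⁻]/[HOCl] = 10^(pH − pKa) = 10^(8.22 − 7.49) = 10^0.73 = 5.37.
Fraction as HOCl = 1 / (1 + 5.37) = 0.157.
HOCl = 0.157 × 6.31 ppm = 0.9905 ppm.

0.991 ppm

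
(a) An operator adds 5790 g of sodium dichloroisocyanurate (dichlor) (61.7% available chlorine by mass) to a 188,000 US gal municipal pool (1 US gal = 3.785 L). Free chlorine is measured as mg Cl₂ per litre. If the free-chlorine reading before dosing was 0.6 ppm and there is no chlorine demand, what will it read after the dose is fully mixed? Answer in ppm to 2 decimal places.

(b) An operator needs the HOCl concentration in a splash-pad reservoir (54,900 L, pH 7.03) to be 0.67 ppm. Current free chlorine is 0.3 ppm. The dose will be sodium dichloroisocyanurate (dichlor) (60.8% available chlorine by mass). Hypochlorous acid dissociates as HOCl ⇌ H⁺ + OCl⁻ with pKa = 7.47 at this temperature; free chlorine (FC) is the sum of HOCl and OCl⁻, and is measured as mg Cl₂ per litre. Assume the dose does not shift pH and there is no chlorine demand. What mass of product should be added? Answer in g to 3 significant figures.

(a) Volume: 188,000 US gal × 3.785 L/gal = 711,580 L.
(a) Available chlorine delivered: 5790 g × 0.617 = 3572 g as Cl₂.
(a) Concentration rise: 3572 g / 711,580 L = 5.02 mg/L = 5.02 ppm.
(a) Final FC: 0.6 + 5.02 = 5.62 ppm.

(b) [OCl⁻]/[HOCl] = 10^(pH − pKa) = 10^(7.03 − 7.47) = 0.3631; fraction as HOCl = 1/(1 + 0.3631) = 0.7336.
(b) Free chlorine required for 0.67 ppm HOCl: 0.67 / 0.7336 = 0.9133 ppm.
(b) FC to add: 0.9133 − 0.3 = 0.6133 mg/L as Cl₂.
(b) Cl₂ equivalent: 0.6133 mg/L × 54,900 L = 33.67 g.
(b) Product at 60.8% available Cl: 33.67 / 0.608 = 55.38 g.

(a) 5.62 ppm; (b) 55.4 g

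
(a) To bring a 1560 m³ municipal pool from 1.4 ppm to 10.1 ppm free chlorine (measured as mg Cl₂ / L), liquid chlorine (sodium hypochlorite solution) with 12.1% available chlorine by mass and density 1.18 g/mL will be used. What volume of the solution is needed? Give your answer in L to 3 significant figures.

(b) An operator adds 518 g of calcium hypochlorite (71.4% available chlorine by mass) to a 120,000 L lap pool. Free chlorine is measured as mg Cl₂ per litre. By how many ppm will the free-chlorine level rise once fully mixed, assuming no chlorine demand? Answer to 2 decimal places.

(a) 95.1 L; (b) 3.08 ppm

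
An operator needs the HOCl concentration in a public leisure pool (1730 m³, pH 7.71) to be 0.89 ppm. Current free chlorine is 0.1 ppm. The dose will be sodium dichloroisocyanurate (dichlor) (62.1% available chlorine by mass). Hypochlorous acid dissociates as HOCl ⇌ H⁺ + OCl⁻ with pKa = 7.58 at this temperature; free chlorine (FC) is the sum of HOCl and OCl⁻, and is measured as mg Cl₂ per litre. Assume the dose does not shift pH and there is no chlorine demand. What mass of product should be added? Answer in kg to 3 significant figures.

5.55 kg

Volume: 1730 m³ = 1,730,000 L.
[OCl⁻]/[HOCl] = 10^(pH − pKa) = 10^(7.71 − 7.58) = 1.349; fraction as HOCl = 1/(1 + 1.349) = 0.4257.
Free chlorine required for 0.89 ppm HOCl: 0.89 / 0.4257 = 2.091 ppm.
FC to add: 2.091 − 0.1 = 1.991 mg/L as Cl₂.
Cl₂ equivalent: 1.991 mg/L × 1,730,000 L = 3444 g.
Product at 62.1% available Cl: 3444 / 0.621 = 5545 g.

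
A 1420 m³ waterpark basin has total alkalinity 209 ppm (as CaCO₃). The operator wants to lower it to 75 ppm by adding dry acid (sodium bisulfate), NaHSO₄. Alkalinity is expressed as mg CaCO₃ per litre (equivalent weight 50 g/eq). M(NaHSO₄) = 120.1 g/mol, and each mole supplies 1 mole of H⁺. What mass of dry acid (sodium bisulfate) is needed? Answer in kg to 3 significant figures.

Volume: 1420 m³ = 1,420,000 L.
Alkalinity to neutralize: (209 − 75) = 134 mg/L as CaCO₃ × 1,420,000 L = 190,300 g as CaCO₃.
Equivalents of H⁺ required: 190,300 ÷ 50 g/eq = 3806 eq = 3806 mol NaHSO₄.
Mass of NaHSO₄: 3806 × 120.1 = 457,100 g.

457 kg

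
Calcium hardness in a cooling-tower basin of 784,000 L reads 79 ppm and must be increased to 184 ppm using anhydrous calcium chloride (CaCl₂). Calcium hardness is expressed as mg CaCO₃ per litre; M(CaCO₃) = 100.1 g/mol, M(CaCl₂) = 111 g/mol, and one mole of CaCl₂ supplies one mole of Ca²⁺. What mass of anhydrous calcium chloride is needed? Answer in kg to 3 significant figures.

91.3 kg

Hardness to add: (184 − 79) = 105 mg/L as CaCO₃ × 784,000 L = 82,320 g as CaCO₃.
Moles of Ca²⁺ (1 mol Ca²⁺ ≡ 1 mol CaCO₃): 82,320 / 100.1 g/mol = 822.4 mol.
Mass of CaCl₂: 822.4 × 111 = 91,280 g.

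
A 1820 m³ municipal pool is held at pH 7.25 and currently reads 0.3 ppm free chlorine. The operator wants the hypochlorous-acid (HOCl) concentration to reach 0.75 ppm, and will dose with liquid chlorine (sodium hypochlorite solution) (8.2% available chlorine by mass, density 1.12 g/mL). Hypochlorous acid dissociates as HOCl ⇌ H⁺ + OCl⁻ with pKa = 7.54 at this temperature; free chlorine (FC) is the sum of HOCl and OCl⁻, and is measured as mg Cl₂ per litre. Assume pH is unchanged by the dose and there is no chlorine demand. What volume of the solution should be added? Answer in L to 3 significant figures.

Volume: 1820 m³ = 1,820,000 L.
[OCl⁻]/[HOCl] = 10^(pH − pKa) = 10^(7.25 − 7.54) = 0.5129; fraction as HOCl = 1/(1 + 0.5129) = 0.661.
Free chlorine required for 0.75 ppm HOCl: 0.75 / 0.661 = 1.135 ppm.
FC to add: 1.135 − 0.3 = 0.8346 mg/L as Cl₂.
Cl₂ equivalent: 0.8346 mg/L × 1,820,000 L = 1519 g.
Product at 8.2% available Cl: 1519 / 0.082 = 18,530 g.
Volume: 18,530 g ÷ 1.12 g/mL = 16,540 mL.

16.5 L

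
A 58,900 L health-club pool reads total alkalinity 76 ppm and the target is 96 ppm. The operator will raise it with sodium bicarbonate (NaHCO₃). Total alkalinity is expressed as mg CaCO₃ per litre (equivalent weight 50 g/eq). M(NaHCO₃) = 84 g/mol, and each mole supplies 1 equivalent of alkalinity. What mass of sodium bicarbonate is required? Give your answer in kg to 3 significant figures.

1.98 kg

Alkalinity to add: (96 − 76) = 20 mg/L as CaCO₃ × 58,900 L = 1178 g as CaCO₃.
Equivalents: 1178 g ÷ 50 g/eq = 23.56 eq.
NaHCO₃ supplies 1 eq per mole → 23.56 mol.
Mass: 23.56 mol × 84 g/mol = 1979 g.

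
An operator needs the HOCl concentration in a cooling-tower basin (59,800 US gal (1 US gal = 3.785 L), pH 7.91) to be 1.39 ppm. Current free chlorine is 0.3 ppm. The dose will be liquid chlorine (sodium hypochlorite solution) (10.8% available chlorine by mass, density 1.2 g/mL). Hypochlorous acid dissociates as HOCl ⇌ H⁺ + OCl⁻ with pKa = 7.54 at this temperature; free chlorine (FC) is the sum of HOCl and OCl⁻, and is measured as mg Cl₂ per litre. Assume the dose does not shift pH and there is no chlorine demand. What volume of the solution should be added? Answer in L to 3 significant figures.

7.59 L

Volume: 59,800 US gal × 3.785 L/gal = 226,343 L.
[OCl⁻]/[HOCl] = 10^(pH − pKa) = 10^(7.91 − 7.54) = 2.344; fraction as HOCl = 1/(1 + 2.344) = 0.299.
Free chlorine required for 1.39 ppm HOCl: 1.39 / 0.299 = 4.648 ppm.
FC to add: 4.648 − 0.3 = 4.348 mg/L as Cl₂.
Cl₂ equivalent: 4.348 mg/L × 226,343 L = 984.2 g.
Product at 10.8% available Cl: 984.2 / 0.108 = 9113 g.
Volume: 9113 g ÷ 1.2 g/mL = 7595 mL.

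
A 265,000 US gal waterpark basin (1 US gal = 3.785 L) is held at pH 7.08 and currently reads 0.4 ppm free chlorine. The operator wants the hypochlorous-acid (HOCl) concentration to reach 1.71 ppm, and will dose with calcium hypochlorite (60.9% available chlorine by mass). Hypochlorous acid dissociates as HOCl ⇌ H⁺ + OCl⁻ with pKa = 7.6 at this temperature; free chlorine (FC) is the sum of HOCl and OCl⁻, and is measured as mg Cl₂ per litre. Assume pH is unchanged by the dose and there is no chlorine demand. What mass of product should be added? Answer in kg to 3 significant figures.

3.01 kg

Volume: 265,000 US gal × 3.785 L/gal = 1,003,025 L.
[OCl⁻]/[HOCl] = 10^(pH − pKa) = 10^(7.08 − 7.6) = 0.302; fraction as HOCl = 1/(1 + 0.302) = 0.7681.
Free chlorine required for 1.71 ppm HOCl: 1.71 / 0.7681 = 2.226 ppm.
FC to add: 2.226 − 0.4 = 1.826 mg/L as Cl₂.
Cl₂ equivalent: 1.826 mg/L × 1,003,025 L = 1832 g.
Product at 60.9% available Cl: 1832 / 0.609 = 3008 g.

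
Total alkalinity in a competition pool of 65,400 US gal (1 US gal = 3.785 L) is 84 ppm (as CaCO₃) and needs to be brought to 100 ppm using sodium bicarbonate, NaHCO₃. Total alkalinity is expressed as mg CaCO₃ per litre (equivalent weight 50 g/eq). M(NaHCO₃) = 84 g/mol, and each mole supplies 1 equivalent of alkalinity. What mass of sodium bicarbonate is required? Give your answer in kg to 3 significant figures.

6.65 kg

Volume: 65,400 US gal × 3.785 L/gal = 247,539 L.
Alkalinity to add: (100 − 84) = 16 mg/L as CaCO₃ × 247,539 L = 3961 g as CaCO₃.
Equivalents: 3961 g ÷ 50 g/eq = 79.21 eq.
NaHCO₃ supplies 1 eq per mole → 79.21 mol.
Mass: 79.21 mol × 84 g/mol = 6654 g.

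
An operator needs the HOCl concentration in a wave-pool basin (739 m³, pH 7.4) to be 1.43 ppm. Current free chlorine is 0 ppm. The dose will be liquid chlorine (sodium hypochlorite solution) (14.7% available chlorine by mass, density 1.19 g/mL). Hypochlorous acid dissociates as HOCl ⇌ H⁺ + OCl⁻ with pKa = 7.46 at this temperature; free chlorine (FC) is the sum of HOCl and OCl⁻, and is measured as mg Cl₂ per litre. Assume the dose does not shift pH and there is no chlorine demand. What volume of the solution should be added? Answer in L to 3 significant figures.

11.3 L

Volume: 739 m³ = 739,000 L.
[OCl⁻]/[HOCl] = 10^(pH − pKa) = 10^(7.4 − 7.46) = 0.871; fraction as HOCl = 1/(1 + 0.871) = 0.5345.
Free chlorine required for 1.43 ppm HOCl: 1.43 / 0.5345 = 2.675 ppm.
FC to add: 2.675 − 0 = 2.675 mg/L as Cl₂.
Cl₂ equivalent: 2.675 mg/L × 739,000 L = 1977 g.
Product at 14.7% available Cl: 1977 / 0.147 = 13,450 g.
Volume: 13,450 g ÷ 1.19 g/mL = 11,300 mL.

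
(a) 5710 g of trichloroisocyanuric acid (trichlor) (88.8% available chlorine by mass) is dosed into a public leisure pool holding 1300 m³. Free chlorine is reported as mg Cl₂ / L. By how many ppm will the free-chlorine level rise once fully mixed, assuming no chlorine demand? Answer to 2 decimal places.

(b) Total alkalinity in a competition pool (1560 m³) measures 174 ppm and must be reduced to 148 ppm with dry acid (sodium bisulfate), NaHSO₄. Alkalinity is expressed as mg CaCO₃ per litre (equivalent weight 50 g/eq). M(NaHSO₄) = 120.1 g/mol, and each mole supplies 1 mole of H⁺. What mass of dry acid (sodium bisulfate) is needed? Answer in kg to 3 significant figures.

(a) 3.90 ppm; (b) 97.4 kg

(a) Volume: 1300 m³ = 1,300,000 L.
(a) Available chlorine delivered: 5710 g × 0.888 = 5070 g as Cl₂.
(a) Concentration rise: 5070 g / 1,300,000 L = 3.9 mg/L = 3.90 ppm.

(b) Volume: 1560 m³ = 1,560,000 L.
(b) Alkalinity to neutralize: (174 − 148) = 26 mg/L as CaCO₃ × 1,560,000 L = 40,560 g as CaCO₃.
(b) Equivalents of H⁺ required: 40,560 ÷ 50 g/eq = 811.2 eq = 811.2 mol NaHSO₄.
(b) Mass of NaHSO₄: 811.2 × 120.1 = 97,430 g.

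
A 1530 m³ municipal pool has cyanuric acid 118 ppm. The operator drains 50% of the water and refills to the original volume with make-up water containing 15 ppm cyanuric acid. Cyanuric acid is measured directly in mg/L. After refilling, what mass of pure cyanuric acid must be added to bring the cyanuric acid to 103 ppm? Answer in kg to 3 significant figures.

Volume: 1530 m³ = 1,530,000 L.
After draining 50% and refilling: 118 × 0.50 + 15 × 0.50 = 66.5 ppm.
Deficit to target: 103 − 66.5 = 36.5 mg/L.
Mass: 36.5 mg/L × 1,530,000 L = 55,840 g cyanuric acid.

55.8 kg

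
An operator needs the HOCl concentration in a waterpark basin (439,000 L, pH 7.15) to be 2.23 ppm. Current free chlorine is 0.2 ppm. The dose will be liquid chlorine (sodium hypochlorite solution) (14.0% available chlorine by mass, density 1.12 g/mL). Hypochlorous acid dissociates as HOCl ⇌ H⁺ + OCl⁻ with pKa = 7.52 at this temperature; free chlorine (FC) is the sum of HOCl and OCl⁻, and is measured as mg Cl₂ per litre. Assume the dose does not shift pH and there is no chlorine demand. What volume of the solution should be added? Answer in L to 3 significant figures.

8.35 L

[OCl⁻]/[HOCl] = 10^(pH − pKa) = 10^(7.15 − 7.52) = 0.4266; fraction as HOCl = 1/(1 + 0.4266) = 0.701.
Free chlorine required for 2.23 ppm HOCl: 2.23 / 0.701 = 3.181 ppm.
FC to add: 3.181 − 0.2 = 2.981 mg/L as Cl₂.
Cl₂ equivalent: 2.981 mg/L × 439,000 L = 1309 g.
Product at 14.0% available Cl: 1309 / 0.14 = 9348 g.
Volume: 9348 g ÷ 1.12 g/mL = 8347 mL.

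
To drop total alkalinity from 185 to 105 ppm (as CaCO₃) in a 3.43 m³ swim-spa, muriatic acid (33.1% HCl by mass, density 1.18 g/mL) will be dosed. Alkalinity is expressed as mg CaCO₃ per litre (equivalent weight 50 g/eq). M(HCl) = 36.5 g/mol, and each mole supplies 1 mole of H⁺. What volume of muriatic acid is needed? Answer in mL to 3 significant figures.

Volume: 3.43 m³ = 3,430 L.
Alkalinity to neutralize: (185 − 105) = 80 mg/L as CaCO₃ × 3,430 L = 274.4 g as CaCO₃.
Equivalents of H⁺ required: 274.4 ÷ 50 g/eq = 5.488 eq = 5.488 mol HCl.
Mass of HCl: 5.488 × 36.5 = 200.3 g.
Mass of 33.1% solution: 200.3 / 0.331 = 605.2 g.
Volume: 605.2 g ÷ 1.18 g/mL = 512.9 mL.

513 mL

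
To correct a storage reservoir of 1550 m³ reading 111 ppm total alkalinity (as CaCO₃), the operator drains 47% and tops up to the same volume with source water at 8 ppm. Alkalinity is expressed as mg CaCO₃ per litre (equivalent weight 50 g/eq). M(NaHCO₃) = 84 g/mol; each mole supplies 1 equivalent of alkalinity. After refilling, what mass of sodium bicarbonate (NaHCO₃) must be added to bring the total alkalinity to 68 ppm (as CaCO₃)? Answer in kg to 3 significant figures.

Volume: 1550 m³ = 1,550,000 L.
After draining 47% and refilling: 111 × 0.53 + 8 × 0.47 = 62.59 ppm.
Deficit to target: 68 − 62.59 = 5.41 mg/L.
As CaCO₃: 5.41 mg/L × 1,550,000 L = 8385 g; ÷ 50 g/eq ÷ 1 = 167.7 mol NaHCO₃.
Mass: 167.7 × 84 = 14,090 g.

14.1 kg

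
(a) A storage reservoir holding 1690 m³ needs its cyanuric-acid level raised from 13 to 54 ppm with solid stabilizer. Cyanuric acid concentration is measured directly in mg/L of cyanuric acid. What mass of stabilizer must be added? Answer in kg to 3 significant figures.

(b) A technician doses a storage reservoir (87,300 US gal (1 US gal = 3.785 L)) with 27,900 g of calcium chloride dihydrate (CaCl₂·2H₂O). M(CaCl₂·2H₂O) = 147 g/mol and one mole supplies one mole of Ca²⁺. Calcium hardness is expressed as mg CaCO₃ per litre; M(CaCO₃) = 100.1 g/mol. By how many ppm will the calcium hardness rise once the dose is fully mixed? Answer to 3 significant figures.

(a) 69.3 kg; (b) 57.5 ppm

(a) Volume: 1690 m³ = 1,690,000 L.
(a) CYA to add: (54 − 13) = 41 mg/L × 1,690,000 L = 69,290 g cyanuric acid.

(b) Volume: 87,300 US gal × 3.785 L/gal = 330,430 L.
(b) Moles of Ca²⁺: 27,900 g ÷ 147 g/mol = 189.8 mol.
(b) As CaCO₃: 189.8 mol × 100.1 g/mol = 19,000 g.
(b) Rise: 19,000 g / 330,430 L × 1000 = 57.5 mg/L.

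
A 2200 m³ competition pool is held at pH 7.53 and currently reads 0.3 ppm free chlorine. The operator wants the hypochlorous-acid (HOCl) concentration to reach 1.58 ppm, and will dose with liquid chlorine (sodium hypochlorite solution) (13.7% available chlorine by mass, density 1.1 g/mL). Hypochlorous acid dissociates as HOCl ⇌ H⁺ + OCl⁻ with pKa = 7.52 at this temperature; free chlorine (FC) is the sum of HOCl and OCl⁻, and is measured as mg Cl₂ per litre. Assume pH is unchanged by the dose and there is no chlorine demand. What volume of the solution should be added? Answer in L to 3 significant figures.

42.3 L

Volume: 2200 m³ = 2,200,000 L.
[OCl⁻]/[HOCl] = 10^(pH − pKa) = 10^(7.53 − 7.52) = 1.023; fraction as HOCl = 1/(1 + 1.023) = 0.4942.
Free chlorine required for 1.58 ppm HOCl: 1.58 / 0.4942 = 3.197 ppm.
FC to add: 3.197 − 0.3 = 2.897 mg/L as Cl₂.
Cl₂ equivalent: 2.897 mg/L × 2,200,000 L = 6373 g.
Product at 13.7% available Cl: 6373 / 0.137 = 46,520 g.
Volume: 46,520 g ÷ 1.1 g/mL = 42,290 mL.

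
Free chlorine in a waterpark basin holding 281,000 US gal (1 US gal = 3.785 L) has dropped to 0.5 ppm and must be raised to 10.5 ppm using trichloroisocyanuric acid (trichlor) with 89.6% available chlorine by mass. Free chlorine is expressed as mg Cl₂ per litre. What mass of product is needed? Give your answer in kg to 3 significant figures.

Volume: 281,000 US gal × 3.785 L/gal = 1,063,585 L.
Chlorine deficit: 10.5 − 0.5 = 10 ppm = 10 mg/L as Cl₂.
Cl₂ equivalent needed: 10 mg/L × 1,063,585 L = 10,640,000 mg = 10,640 g.
Product at 89.6% available chlorine: 10,640 / 0.896 = 11,870 g.

11.9 kg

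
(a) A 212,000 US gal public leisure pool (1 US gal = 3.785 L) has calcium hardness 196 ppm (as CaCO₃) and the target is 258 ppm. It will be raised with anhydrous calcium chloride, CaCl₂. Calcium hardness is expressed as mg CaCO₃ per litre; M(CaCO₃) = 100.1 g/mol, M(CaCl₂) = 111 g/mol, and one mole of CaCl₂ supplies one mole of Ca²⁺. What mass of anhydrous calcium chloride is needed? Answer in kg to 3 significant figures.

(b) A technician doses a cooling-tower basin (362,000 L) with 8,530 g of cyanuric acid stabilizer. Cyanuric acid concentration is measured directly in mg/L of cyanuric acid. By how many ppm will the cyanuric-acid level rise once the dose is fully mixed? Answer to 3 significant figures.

(a) Volume: 212,000 US gal × 3.785 L/gal = 802,420 L.
(a) Hardness to add: (258 − 196) = 62 mg/L as CaCO₃ × 802,420 L = 49,750 g as CaCO₃.
(a) Moles of Ca²⁺ (1 mol Ca²⁺ ≡ 1 mol CaCO₃): 49,750 / 100.1 g/mol = 497 mol.
(a) Mass of CaCl₂: 497 × 111 = 55,170 g.

(b) Rise: 8,530 g / 362,000 L × 1000 = 23.56 mg/L.

(a) 55.2 kg; (b) 23.6 ppm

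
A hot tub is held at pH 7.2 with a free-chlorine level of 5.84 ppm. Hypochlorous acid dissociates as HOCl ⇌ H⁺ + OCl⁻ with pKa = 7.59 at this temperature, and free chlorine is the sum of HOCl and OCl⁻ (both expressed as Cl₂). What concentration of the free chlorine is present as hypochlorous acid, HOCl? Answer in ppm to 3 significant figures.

[OCl⁻]/[HOCl] = 10^(pH − pKa) = 10^(7.2 − 7.59) = 10^-0.39 = 0.4074.
Fraction as HOCl = 1 / (1 + 0.4074) = 0.7105.
HOCl = 0.7105 × 5.84 ppm = 4.15 ppm.

4.15 ppm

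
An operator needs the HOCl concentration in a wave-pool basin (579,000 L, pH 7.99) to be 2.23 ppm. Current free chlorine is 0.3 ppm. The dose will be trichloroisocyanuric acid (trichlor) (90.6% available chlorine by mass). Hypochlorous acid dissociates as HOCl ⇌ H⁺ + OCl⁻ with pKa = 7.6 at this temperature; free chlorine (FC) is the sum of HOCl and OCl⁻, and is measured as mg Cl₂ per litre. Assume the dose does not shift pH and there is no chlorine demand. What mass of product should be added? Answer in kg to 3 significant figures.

4.73 kg

[OCl⁻]/[HOCl] = 10^(pH − pKa) = 10^(7.99 − 7.6) = 2.455; fraction as HOCl = 1/(1 + 2.455) = 0.2895.
Free chlorine required for 2.23 ppm HOCl: 2.23 / 0.2895 = 7.704 ppm.
FC to add: 7.704 − 0.3 = 7.404 mg/L as Cl₂.
Cl₂ equivalent: 7.404 mg/L × 579,000 L = 4287 g.
Product at 90.6% available Cl: 4287 / 0.906 = 4732 g.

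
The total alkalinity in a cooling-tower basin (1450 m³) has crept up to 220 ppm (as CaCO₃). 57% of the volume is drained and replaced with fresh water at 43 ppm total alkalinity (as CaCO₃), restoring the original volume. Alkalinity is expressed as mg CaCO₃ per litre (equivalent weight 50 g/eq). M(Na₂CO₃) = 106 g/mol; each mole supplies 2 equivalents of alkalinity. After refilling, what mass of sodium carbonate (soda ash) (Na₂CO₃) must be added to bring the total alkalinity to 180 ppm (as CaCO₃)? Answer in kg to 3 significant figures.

93.6 kg

Volume: 1450 m³ = 1,450,000 L.
After draining 57% and refilling: 220 × 0.43 + 43 × 0.57 = 119.11 ppm.
Deficit to target: 180 − 119.11 = 60.89 mg/L.
As CaCO₃: 60.89 mg/L × 1,450,000 L = 88,290 g; ÷ 50 g/eq ÷ 2 = 882.9 mol Na₂CO₃.
Mass: 882.9 × 106 = 93,590 g.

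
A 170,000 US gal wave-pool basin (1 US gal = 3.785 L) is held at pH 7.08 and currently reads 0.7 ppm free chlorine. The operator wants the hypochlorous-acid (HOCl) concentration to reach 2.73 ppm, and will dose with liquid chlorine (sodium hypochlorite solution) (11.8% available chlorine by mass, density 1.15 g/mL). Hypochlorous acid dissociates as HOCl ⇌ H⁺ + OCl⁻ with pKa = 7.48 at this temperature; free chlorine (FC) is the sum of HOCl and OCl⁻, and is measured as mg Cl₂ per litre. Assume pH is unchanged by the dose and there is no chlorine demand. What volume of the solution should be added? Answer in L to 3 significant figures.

14.8 L

Volume: 170,000 US gal × 3.785 L/gal = 643,450 L.
[OCl⁻]/[HOCl] = 10^(pH − pKa) = 10^(7.08 − 7.48) = 0.3981; fraction as HOCl = 1/(1 + 0.3981) = 0.7153.
Free chlorine required for 2.73 ppm HOCl: 2.73 / 0.7153 = 3.817 ppm.
FC to add: 3.817 − 0.7 = 3.117 mg/L as Cl₂.
Cl₂ equivalent: 3.117 mg/L × 643,450 L = 2006 g.
Product at 11.8% available Cl: 2006 / 0.118 = 17,000 g.
Volume: 17,000 g ÷ 1.15 g/mL = 14,780 mL.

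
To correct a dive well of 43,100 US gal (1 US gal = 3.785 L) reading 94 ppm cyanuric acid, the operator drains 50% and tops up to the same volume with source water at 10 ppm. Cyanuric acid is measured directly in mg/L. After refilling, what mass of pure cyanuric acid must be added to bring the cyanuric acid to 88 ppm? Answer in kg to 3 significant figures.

Volume: 43,100 US gal × 3.785 L/gal = 163,134 L.
After draining 50% and refilling: 94 × 0.50 + 10 × 0.50 = 52 ppm.
Deficit to target: 88 − 52 = 36 mg/L.
Mass: 36 mg/L × 163,134 L = 5873 g cyanuric acid.

5.87 kg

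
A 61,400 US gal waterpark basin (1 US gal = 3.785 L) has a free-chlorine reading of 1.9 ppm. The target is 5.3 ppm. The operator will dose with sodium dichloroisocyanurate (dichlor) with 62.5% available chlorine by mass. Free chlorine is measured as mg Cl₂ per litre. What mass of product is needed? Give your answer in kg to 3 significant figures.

1.26 kg

Volume: 61,400 US gal × 3.785 L/gal = 232,399 L.
Chlorine deficit: 5.3 − 1.9 = 3.4 ppm = 3.4 mg/L as Cl₂.
Cl₂ equivalent needed: 3.4 mg/L × 232,399 L = 790,200 mg = 790.2 g.
Product at 62.5% available chlorine: 790.2 / 0.625 = 1264 g.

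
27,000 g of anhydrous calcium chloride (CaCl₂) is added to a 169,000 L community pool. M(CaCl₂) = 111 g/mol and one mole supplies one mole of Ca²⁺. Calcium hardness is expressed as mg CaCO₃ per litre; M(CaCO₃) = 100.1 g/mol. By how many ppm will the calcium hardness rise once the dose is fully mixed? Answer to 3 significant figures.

Moles of Ca²⁺: 27,000 g ÷ 111 g/mol = 243.2 mol.
As CaCO₃: 243.2 mol × 100.1 g/mol = 24,350 g.
Rise: 24,350 g / 169,000 L × 1000 = 144.1 mg/L.

144 ppm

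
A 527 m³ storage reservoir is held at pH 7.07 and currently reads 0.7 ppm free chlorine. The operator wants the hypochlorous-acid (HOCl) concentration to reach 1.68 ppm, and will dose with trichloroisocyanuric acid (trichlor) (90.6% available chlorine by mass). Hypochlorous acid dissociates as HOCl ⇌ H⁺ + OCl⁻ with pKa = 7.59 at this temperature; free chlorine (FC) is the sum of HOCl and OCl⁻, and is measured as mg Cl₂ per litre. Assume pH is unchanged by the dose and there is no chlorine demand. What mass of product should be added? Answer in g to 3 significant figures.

Volume: 527 m³ = 527,000 L.
[OCl⁻]/[HOCl] = 10^(pH − pKa) = 10^(7.07 − 7.59) = 0.302; fraction as HOCl = 1/(1 + 0.302) = 0.7681.
Free chlorine required for 1.68 ppm HOCl: 1.68 / 0.7681 = 2.187 ppm.
FC to add: 2.187 − 0.7 = 1.487 mg/L as Cl₂.
Cl₂ equivalent: 1.487 mg/L × 527,000 L = 783.8 g.
Product at 90.6% available Cl: 783.8 / 0.906 = 865.2 g.

865 g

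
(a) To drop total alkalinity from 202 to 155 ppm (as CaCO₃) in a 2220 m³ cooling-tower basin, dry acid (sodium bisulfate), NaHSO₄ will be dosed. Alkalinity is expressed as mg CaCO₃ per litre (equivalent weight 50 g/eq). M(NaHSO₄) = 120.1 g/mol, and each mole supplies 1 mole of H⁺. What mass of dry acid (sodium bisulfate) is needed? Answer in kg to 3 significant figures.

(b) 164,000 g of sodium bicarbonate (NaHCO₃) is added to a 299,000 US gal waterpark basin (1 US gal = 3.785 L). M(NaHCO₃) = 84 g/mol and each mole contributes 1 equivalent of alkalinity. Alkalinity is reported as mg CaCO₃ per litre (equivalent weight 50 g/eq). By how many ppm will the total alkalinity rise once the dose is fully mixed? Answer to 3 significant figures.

(a) Volume: 2220 m³ = 2,220,000 L.
(a) Alkalinity to neutralize: (202 − 155) = 47 mg/L as CaCO₃ × 2,220,000 L = 104,300 g as CaCO₃.
(a) Equivalents of H⁺ required: 104,300 ÷ 50 g/eq = 2087 eq = 2087 mol NaHSO₄.
(a) Mass of NaHSO₄: 2087 × 120.1 = 250,600 g.

(b) Volume: 299,000 US gal × 3.785 L/gal = 1,131,715 L.
(b) Moles of NaHCO₃: 164,000 g ÷ 84 g/mol = 1952 mol → 1952 eq of alkalinity.
(b) As CaCO₃: 1952 eq × 50 g/eq = 97,620 g.
(b) Rise: 97,620 g / 1,131,715 L × 1000 = 86.26 mg/L.

(a) 251 kg; (b) 86.3 ppm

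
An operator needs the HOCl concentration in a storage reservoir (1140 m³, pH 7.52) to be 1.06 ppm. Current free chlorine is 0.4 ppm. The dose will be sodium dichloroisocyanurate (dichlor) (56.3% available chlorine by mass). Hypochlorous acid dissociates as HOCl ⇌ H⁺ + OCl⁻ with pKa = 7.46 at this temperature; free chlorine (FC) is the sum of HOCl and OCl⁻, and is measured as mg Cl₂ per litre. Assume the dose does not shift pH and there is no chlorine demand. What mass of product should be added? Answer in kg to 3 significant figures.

3.80 kg

Volume: 1140 m³ = 1,140,000 L.
[OCl⁻]/[HOCl] = 10^(pH − pKa) = 10^(7.52 − 7.46) = 1.148; fraction as HOCl = 1/(1 + 1.148) = 0.4655.
Free chlorine required for 1.06 ppm HOCl: 1.06 / 0.4655 = 2.277 ppm.
FC to add: 2.277 − 0.4 = 1.877 mg/L as Cl₂.
Cl₂ equivalent: 1.877 mg/L × 1,140,000 L = 2140 g.
Product at 56.3% available Cl: 2140 / 0.563 = 3801 g.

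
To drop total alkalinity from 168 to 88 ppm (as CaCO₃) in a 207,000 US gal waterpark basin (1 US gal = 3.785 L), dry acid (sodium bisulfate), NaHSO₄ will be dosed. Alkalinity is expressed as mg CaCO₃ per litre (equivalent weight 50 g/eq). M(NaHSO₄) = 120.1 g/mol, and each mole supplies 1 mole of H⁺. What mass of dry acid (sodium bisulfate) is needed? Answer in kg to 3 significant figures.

151 kg

Volume: 207,000 US gal × 3.785 L/gal = 783,495 L.
Alkalinity to neutralize: (168 − 88) = 80 mg/L as CaCO₃ × 783,495 L = 62,680 g as CaCO₃.
Equivalents of H⁺ required: 62,680 ÷ 50 g/eq = 1254 eq = 1254 mol NaHSO₄.
Mass of NaHSO₄: 1254 × 120.1 = 150,600 g.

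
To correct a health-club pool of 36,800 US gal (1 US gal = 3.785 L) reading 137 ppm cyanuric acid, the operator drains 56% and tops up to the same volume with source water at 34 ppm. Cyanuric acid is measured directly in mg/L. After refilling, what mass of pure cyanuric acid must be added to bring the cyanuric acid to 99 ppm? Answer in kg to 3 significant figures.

Volume: 36,800 US gal × 3.785 L/gal = 139,288 L.
After draining 56% and refilling: 137 × 0.44 + 34 × 0.56 = 79.32 ppm.
Deficit to target: 99 − 79.32 = 19.68 mg/L.
Mass: 19.68 mg/L × 139,288 L = 2741 g cyanuric acid.

2.74 kg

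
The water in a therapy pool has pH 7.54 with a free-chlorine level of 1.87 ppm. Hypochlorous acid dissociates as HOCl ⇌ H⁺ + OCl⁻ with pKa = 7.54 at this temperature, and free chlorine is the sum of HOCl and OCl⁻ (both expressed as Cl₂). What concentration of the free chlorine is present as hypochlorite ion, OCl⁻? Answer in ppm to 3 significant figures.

[OCl⁻]/[HOCl] = 10^(pH − pKa) = 10^(7.54 − 7.54) = 10^0.00 = 1.
Fraction as HOCl = 1 / (1 + 1) = 0.5.
OCl⁻ = (1 − 0.5) × 1.87 ppm = 0.935 ppm.

0.935 ppm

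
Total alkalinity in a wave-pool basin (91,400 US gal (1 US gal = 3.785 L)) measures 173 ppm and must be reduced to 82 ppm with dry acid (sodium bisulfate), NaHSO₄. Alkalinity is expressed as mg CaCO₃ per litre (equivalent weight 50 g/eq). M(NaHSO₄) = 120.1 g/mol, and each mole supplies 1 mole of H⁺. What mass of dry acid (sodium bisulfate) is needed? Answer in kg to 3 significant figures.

Volume: 91,400 US gal × 3.785 L/gal = 345,949 L.
Alkalinity to neutralize: (173 − 82) = 91 mg/L as CaCO₃ × 345,949 L = 31,480 g as CaCO₃.
Equivalents of H⁺ required: 31,480 ÷ 50 g/eq = 629.6 eq = 629.6 mol NaHSO₄.
Mass of NaHSO₄: 629.6 × 120.1 = 75,620 g.

75.6 kg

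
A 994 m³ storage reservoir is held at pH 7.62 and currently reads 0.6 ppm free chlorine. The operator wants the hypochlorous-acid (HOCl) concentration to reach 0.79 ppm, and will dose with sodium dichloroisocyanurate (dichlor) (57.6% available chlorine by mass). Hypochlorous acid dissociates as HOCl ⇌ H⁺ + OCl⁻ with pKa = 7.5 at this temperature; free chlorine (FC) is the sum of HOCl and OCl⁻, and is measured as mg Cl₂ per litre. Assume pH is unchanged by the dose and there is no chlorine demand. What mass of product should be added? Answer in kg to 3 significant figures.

Volume: 994 m³ = 994,000 L.
[OCl⁻]/[HOCl] = 10^(pH − pKa) = 10^(7.62 − 7.5) = 1.318; fraction as HOCl = 1/(1 + 1.318) = 0.4314.
Free chlorine required for 0.79 ppm HOCl: 0.79 / 0.4314 = 1.831 ppm.
FC to add: 1.831 − 0.6 = 1.231 mg/L as Cl₂.
Cl₂ equivalent: 1.231 mg/L × 994,000 L = 1224 g.
Product at 57.6% available Cl: 1224 / 0.576 = 2125 g.

2.13 kg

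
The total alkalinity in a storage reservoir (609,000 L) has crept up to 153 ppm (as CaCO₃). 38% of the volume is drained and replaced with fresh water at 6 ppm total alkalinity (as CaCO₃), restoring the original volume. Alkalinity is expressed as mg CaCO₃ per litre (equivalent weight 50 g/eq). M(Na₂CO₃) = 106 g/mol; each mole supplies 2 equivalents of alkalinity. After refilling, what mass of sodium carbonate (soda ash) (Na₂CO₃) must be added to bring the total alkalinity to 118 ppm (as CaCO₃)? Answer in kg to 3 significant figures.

13.5 kg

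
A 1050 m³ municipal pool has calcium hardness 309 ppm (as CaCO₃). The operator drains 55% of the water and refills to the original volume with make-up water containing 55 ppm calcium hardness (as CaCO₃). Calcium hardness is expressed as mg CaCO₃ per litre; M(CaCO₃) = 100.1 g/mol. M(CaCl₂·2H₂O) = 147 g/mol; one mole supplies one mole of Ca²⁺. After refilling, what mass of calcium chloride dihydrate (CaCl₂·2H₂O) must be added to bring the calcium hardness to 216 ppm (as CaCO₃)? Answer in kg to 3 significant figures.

72.0 kg

Volume: 1050 m³ = 1,050,000 L.
After draining 55% and refilling: 309 × 0.45 + 55 × 0.55 = 169.3 ppm.
Deficit to target: 216 − 169.3 = 46.7 mg/L.
As CaCO₃: 46.7 mg/L × 1,050,000 L = 49,040 g; ÷ 100.1 = 489.9 mol Ca²⁺.
Mass: 489.9 × 147 = 72,010 g.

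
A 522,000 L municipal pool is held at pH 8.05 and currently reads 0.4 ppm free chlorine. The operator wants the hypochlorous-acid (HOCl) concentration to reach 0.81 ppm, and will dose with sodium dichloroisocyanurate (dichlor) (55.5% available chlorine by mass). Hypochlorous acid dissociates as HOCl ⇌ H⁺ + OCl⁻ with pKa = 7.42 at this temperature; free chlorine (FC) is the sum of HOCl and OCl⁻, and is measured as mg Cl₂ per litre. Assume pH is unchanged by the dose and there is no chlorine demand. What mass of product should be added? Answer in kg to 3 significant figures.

3.64 kg

[OCl⁻]/[HOCl] = 10^(pH − pKa) = 10^(8.05 − 7.42) = 4.266; fraction as HOCl = 1/(1 + 4.266) = 0.1899.
Free chlorine required for 0.81 ppm HOCl: 0.81 / 0.1899 = 4.265 ppm.
FC to add: 4.265 − 0.4 = 3.865 mg/L as Cl₂.
Cl₂ equivalent: 3.865 mg/L × 522,000 L = 2018 g.
Product at 55.5% available Cl: 2018 / 0.555 = 3635 g.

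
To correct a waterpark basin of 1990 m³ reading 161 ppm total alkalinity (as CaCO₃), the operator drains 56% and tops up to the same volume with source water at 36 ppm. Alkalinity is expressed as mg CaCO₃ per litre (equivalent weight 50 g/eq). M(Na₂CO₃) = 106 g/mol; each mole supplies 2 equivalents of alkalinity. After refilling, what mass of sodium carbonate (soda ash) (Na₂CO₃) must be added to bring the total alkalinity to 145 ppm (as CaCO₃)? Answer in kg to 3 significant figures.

Volume: 1990 m³ = 1,990,000 L.
After draining 56% and refilling: 161 × 0.44 + 36 × 0.56 = 91 ppm.
Deficit to target: 145 − 91 = 54 mg/L.
As CaCO₃: 54 mg/L × 1,990,000 L = 107,500 g; ÷ 50 g/eq ÷ 2 = 1075 mol Na₂CO₃.
Mass: 1075 × 106 = 113,900 g.

114 kg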